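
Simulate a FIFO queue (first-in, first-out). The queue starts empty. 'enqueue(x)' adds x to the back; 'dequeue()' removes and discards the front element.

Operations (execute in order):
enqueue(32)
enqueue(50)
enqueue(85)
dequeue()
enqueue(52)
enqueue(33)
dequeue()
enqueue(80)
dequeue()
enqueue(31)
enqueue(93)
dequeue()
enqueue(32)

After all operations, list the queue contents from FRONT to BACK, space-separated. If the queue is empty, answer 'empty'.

Answer: 33 80 31 93 32

Derivation:
enqueue(32): [32]
enqueue(50): [32, 50]
enqueue(85): [32, 50, 85]
dequeue(): [50, 85]
enqueue(52): [50, 85, 52]
enqueue(33): [50, 85, 52, 33]
dequeue(): [85, 52, 33]
enqueue(80): [85, 52, 33, 80]
dequeue(): [52, 33, 80]
enqueue(31): [52, 33, 80, 31]
enqueue(93): [52, 33, 80, 31, 93]
dequeue(): [33, 80, 31, 93]
enqueue(32): [33, 80, 31, 93, 32]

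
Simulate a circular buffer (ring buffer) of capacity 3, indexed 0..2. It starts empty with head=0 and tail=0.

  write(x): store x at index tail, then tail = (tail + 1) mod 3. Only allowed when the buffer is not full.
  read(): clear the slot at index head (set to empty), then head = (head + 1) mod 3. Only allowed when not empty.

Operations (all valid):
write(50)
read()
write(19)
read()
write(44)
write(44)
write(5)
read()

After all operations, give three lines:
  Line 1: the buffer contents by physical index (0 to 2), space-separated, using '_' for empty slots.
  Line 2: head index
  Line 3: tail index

write(50): buf=[50 _ _], head=0, tail=1, size=1
read(): buf=[_ _ _], head=1, tail=1, size=0
write(19): buf=[_ 19 _], head=1, tail=2, size=1
read(): buf=[_ _ _], head=2, tail=2, size=0
write(44): buf=[_ _ 44], head=2, tail=0, size=1
write(44): buf=[44 _ 44], head=2, tail=1, size=2
write(5): buf=[44 5 44], head=2, tail=2, size=3
read(): buf=[44 5 _], head=0, tail=2, size=2

Answer: 44 5 _
0
2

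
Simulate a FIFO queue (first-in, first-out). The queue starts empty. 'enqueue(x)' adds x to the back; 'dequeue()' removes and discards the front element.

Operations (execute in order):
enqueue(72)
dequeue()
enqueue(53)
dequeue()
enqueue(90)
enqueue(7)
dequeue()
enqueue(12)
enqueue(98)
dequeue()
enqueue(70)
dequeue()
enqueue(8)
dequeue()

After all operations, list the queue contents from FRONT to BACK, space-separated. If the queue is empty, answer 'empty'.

Answer: 70 8

Derivation:
enqueue(72): [72]
dequeue(): []
enqueue(53): [53]
dequeue(): []
enqueue(90): [90]
enqueue(7): [90, 7]
dequeue(): [7]
enqueue(12): [7, 12]
enqueue(98): [7, 12, 98]
dequeue(): [12, 98]
enqueue(70): [12, 98, 70]
dequeue(): [98, 70]
enqueue(8): [98, 70, 8]
dequeue(): [70, 8]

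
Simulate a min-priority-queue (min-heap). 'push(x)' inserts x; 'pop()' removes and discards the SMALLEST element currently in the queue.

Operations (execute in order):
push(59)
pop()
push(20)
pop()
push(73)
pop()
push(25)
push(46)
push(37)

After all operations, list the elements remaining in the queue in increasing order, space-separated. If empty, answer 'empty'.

Answer: 25 37 46

Derivation:
push(59): heap contents = [59]
pop() → 59: heap contents = []
push(20): heap contents = [20]
pop() → 20: heap contents = []
push(73): heap contents = [73]
pop() → 73: heap contents = []
push(25): heap contents = [25]
push(46): heap contents = [25, 46]
push(37): heap contents = [25, 37, 46]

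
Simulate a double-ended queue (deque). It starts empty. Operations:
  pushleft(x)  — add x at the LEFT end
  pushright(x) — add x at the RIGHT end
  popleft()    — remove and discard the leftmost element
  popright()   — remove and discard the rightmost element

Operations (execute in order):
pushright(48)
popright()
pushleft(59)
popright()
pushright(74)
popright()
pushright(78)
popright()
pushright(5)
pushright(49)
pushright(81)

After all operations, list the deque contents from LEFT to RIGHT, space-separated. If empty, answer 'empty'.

pushright(48): [48]
popright(): []
pushleft(59): [59]
popright(): []
pushright(74): [74]
popright(): []
pushright(78): [78]
popright(): []
pushright(5): [5]
pushright(49): [5, 49]
pushright(81): [5, 49, 81]

Answer: 5 49 81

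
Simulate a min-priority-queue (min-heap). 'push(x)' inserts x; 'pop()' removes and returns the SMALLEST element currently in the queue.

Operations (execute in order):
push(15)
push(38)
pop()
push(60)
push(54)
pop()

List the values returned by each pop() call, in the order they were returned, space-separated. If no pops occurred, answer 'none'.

push(15): heap contents = [15]
push(38): heap contents = [15, 38]
pop() → 15: heap contents = [38]
push(60): heap contents = [38, 60]
push(54): heap contents = [38, 54, 60]
pop() → 38: heap contents = [54, 60]

Answer: 15 38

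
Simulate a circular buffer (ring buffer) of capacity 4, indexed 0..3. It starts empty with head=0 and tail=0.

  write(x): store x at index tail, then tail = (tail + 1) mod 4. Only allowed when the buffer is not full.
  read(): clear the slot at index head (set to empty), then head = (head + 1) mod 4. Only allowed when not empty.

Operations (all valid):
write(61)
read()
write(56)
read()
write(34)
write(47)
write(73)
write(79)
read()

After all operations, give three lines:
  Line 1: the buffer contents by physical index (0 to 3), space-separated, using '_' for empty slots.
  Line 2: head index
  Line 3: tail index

Answer: 73 79 _ 47
3
2

Derivation:
write(61): buf=[61 _ _ _], head=0, tail=1, size=1
read(): buf=[_ _ _ _], head=1, tail=1, size=0
write(56): buf=[_ 56 _ _], head=1, tail=2, size=1
read(): buf=[_ _ _ _], head=2, tail=2, size=0
write(34): buf=[_ _ 34 _], head=2, tail=3, size=1
write(47): buf=[_ _ 34 47], head=2, tail=0, size=2
write(73): buf=[73 _ 34 47], head=2, tail=1, size=3
write(79): buf=[73 79 34 47], head=2, tail=2, size=4
read(): buf=[73 79 _ 47], head=3, tail=2, size=3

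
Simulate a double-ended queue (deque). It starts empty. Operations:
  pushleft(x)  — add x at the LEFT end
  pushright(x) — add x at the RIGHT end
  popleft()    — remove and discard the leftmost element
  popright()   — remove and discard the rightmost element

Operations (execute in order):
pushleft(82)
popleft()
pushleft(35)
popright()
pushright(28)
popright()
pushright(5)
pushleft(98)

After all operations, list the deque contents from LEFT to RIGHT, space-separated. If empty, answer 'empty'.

Answer: 98 5

Derivation:
pushleft(82): [82]
popleft(): []
pushleft(35): [35]
popright(): []
pushright(28): [28]
popright(): []
pushright(5): [5]
pushleft(98): [98, 5]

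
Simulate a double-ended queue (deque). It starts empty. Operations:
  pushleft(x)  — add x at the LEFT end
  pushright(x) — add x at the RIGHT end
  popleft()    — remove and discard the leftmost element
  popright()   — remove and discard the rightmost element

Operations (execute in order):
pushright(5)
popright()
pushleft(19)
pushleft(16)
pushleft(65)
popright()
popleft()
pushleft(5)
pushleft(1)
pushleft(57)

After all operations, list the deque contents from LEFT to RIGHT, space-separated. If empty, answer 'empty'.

pushright(5): [5]
popright(): []
pushleft(19): [19]
pushleft(16): [16, 19]
pushleft(65): [65, 16, 19]
popright(): [65, 16]
popleft(): [16]
pushleft(5): [5, 16]
pushleft(1): [1, 5, 16]
pushleft(57): [57, 1, 5, 16]

Answer: 57 1 5 16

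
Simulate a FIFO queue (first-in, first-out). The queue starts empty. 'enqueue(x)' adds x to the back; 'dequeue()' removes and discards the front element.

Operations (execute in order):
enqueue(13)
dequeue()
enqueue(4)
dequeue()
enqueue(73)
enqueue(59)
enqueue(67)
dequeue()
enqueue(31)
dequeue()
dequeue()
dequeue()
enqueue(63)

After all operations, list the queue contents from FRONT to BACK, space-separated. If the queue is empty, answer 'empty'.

enqueue(13): [13]
dequeue(): []
enqueue(4): [4]
dequeue(): []
enqueue(73): [73]
enqueue(59): [73, 59]
enqueue(67): [73, 59, 67]
dequeue(): [59, 67]
enqueue(31): [59, 67, 31]
dequeue(): [67, 31]
dequeue(): [31]
dequeue(): []
enqueue(63): [63]

Answer: 63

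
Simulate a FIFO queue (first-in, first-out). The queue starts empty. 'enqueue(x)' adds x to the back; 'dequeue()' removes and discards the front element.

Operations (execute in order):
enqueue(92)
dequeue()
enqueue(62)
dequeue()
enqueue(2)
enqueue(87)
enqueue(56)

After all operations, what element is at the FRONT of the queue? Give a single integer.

Answer: 2

Derivation:
enqueue(92): queue = [92]
dequeue(): queue = []
enqueue(62): queue = [62]
dequeue(): queue = []
enqueue(2): queue = [2]
enqueue(87): queue = [2, 87]
enqueue(56): queue = [2, 87, 56]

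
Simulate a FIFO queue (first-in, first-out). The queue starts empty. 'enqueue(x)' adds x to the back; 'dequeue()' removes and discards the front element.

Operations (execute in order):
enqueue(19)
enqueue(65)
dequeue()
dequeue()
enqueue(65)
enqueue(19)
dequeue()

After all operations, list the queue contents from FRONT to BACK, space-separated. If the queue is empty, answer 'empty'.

Answer: 19

Derivation:
enqueue(19): [19]
enqueue(65): [19, 65]
dequeue(): [65]
dequeue(): []
enqueue(65): [65]
enqueue(19): [65, 19]
dequeue(): [19]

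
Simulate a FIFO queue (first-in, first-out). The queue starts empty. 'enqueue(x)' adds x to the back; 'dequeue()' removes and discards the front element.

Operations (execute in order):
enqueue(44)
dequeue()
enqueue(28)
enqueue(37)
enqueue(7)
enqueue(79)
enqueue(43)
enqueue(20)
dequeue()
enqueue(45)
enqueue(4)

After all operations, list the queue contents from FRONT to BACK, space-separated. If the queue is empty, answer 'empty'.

enqueue(44): [44]
dequeue(): []
enqueue(28): [28]
enqueue(37): [28, 37]
enqueue(7): [28, 37, 7]
enqueue(79): [28, 37, 7, 79]
enqueue(43): [28, 37, 7, 79, 43]
enqueue(20): [28, 37, 7, 79, 43, 20]
dequeue(): [37, 7, 79, 43, 20]
enqueue(45): [37, 7, 79, 43, 20, 45]
enqueue(4): [37, 7, 79, 43, 20, 45, 4]

Answer: 37 7 79 43 20 45 4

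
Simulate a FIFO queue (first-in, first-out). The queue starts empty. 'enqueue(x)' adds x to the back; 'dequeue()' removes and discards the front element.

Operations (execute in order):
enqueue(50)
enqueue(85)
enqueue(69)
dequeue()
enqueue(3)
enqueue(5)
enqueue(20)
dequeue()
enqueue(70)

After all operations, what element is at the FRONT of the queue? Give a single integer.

enqueue(50): queue = [50]
enqueue(85): queue = [50, 85]
enqueue(69): queue = [50, 85, 69]
dequeue(): queue = [85, 69]
enqueue(3): queue = [85, 69, 3]
enqueue(5): queue = [85, 69, 3, 5]
enqueue(20): queue = [85, 69, 3, 5, 20]
dequeue(): queue = [69, 3, 5, 20]
enqueue(70): queue = [69, 3, 5, 20, 70]

Answer: 69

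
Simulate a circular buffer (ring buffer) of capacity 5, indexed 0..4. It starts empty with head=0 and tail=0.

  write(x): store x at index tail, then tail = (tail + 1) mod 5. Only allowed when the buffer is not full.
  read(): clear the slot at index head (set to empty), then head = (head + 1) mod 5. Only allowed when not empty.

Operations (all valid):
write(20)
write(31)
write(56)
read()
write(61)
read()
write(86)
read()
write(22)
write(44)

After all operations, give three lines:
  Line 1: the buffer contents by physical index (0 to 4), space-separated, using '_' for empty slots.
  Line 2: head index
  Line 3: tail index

Answer: 22 44 _ 61 86
3
2

Derivation:
write(20): buf=[20 _ _ _ _], head=0, tail=1, size=1
write(31): buf=[20 31 _ _ _], head=0, tail=2, size=2
write(56): buf=[20 31 56 _ _], head=0, tail=3, size=3
read(): buf=[_ 31 56 _ _], head=1, tail=3, size=2
write(61): buf=[_ 31 56 61 _], head=1, tail=4, size=3
read(): buf=[_ _ 56 61 _], head=2, tail=4, size=2
write(86): buf=[_ _ 56 61 86], head=2, tail=0, size=3
read(): buf=[_ _ _ 61 86], head=3, tail=0, size=2
write(22): buf=[22 _ _ 61 86], head=3, tail=1, size=3
write(44): buf=[22 44 _ 61 86], head=3, tail=2, size=4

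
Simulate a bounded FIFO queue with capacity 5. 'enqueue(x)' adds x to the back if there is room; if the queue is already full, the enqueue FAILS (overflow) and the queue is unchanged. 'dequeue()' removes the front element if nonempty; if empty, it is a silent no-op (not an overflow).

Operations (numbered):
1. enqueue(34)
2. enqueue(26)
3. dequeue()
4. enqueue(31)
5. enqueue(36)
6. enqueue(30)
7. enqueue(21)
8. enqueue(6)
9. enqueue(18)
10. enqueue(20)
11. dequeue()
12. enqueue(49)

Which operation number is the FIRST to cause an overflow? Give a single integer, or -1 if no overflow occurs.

1. enqueue(34): size=1
2. enqueue(26): size=2
3. dequeue(): size=1
4. enqueue(31): size=2
5. enqueue(36): size=3
6. enqueue(30): size=4
7. enqueue(21): size=5
8. enqueue(6): size=5=cap → OVERFLOW (fail)
9. enqueue(18): size=5=cap → OVERFLOW (fail)
10. enqueue(20): size=5=cap → OVERFLOW (fail)
11. dequeue(): size=4
12. enqueue(49): size=5

Answer: 8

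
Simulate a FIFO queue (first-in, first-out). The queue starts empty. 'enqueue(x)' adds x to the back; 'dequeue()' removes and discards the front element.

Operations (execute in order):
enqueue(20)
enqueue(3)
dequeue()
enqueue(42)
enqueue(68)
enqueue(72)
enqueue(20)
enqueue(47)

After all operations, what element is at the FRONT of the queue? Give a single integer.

Answer: 3

Derivation:
enqueue(20): queue = [20]
enqueue(3): queue = [20, 3]
dequeue(): queue = [3]
enqueue(42): queue = [3, 42]
enqueue(68): queue = [3, 42, 68]
enqueue(72): queue = [3, 42, 68, 72]
enqueue(20): queue = [3, 42, 68, 72, 20]
enqueue(47): queue = [3, 42, 68, 72, 20, 47]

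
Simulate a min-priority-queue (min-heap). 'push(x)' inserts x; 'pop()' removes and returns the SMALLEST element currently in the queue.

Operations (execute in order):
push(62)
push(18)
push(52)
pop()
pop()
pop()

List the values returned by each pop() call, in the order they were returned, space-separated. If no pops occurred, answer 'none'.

push(62): heap contents = [62]
push(18): heap contents = [18, 62]
push(52): heap contents = [18, 52, 62]
pop() → 18: heap contents = [52, 62]
pop() → 52: heap contents = [62]
pop() → 62: heap contents = []

Answer: 18 52 62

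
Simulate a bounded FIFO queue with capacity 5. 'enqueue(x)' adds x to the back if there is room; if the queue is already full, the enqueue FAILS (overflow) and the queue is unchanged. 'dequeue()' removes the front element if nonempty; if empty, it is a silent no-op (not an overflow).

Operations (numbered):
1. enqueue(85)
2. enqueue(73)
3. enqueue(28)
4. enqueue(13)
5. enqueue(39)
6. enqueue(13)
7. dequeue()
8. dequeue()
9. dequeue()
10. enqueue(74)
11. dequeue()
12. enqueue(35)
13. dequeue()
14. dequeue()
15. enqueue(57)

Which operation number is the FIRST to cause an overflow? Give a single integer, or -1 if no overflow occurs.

1. enqueue(85): size=1
2. enqueue(73): size=2
3. enqueue(28): size=3
4. enqueue(13): size=4
5. enqueue(39): size=5
6. enqueue(13): size=5=cap → OVERFLOW (fail)
7. dequeue(): size=4
8. dequeue(): size=3
9. dequeue(): size=2
10. enqueue(74): size=3
11. dequeue(): size=2
12. enqueue(35): size=3
13. dequeue(): size=2
14. dequeue(): size=1
15. enqueue(57): size=2

Answer: 6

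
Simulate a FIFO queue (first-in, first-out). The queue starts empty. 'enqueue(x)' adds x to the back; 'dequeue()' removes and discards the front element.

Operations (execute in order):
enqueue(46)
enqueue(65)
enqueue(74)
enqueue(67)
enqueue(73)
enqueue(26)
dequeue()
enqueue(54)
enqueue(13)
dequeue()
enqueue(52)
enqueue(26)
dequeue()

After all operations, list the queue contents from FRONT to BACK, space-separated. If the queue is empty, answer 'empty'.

enqueue(46): [46]
enqueue(65): [46, 65]
enqueue(74): [46, 65, 74]
enqueue(67): [46, 65, 74, 67]
enqueue(73): [46, 65, 74, 67, 73]
enqueue(26): [46, 65, 74, 67, 73, 26]
dequeue(): [65, 74, 67, 73, 26]
enqueue(54): [65, 74, 67, 73, 26, 54]
enqueue(13): [65, 74, 67, 73, 26, 54, 13]
dequeue(): [74, 67, 73, 26, 54, 13]
enqueue(52): [74, 67, 73, 26, 54, 13, 52]
enqueue(26): [74, 67, 73, 26, 54, 13, 52, 26]
dequeue(): [67, 73, 26, 54, 13, 52, 26]

Answer: 67 73 26 54 13 52 26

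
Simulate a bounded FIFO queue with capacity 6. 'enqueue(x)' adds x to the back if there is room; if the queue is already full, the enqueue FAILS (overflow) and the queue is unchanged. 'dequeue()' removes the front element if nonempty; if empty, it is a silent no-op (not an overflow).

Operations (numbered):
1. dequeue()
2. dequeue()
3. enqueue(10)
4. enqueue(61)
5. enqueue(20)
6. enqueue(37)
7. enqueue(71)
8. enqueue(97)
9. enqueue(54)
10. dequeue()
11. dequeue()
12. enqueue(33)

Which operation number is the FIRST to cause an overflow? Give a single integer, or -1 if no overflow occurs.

Answer: 9

Derivation:
1. dequeue(): empty, no-op, size=0
2. dequeue(): empty, no-op, size=0
3. enqueue(10): size=1
4. enqueue(61): size=2
5. enqueue(20): size=3
6. enqueue(37): size=4
7. enqueue(71): size=5
8. enqueue(97): size=6
9. enqueue(54): size=6=cap → OVERFLOW (fail)
10. dequeue(): size=5
11. dequeue(): size=4
12. enqueue(33): size=5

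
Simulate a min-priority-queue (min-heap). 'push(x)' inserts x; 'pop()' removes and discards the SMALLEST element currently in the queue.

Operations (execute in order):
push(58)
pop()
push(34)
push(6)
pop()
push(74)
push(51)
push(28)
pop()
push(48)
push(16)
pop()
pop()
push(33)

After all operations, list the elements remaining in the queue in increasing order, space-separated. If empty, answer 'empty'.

push(58): heap contents = [58]
pop() → 58: heap contents = []
push(34): heap contents = [34]
push(6): heap contents = [6, 34]
pop() → 6: heap contents = [34]
push(74): heap contents = [34, 74]
push(51): heap contents = [34, 51, 74]
push(28): heap contents = [28, 34, 51, 74]
pop() → 28: heap contents = [34, 51, 74]
push(48): heap contents = [34, 48, 51, 74]
push(16): heap contents = [16, 34, 48, 51, 74]
pop() → 16: heap contents = [34, 48, 51, 74]
pop() → 34: heap contents = [48, 51, 74]
push(33): heap contents = [33, 48, 51, 74]

Answer: 33 48 51 74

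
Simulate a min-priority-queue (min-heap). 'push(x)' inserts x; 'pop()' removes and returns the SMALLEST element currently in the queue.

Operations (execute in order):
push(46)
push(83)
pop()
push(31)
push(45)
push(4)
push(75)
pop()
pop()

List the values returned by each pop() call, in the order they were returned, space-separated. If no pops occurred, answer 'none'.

push(46): heap contents = [46]
push(83): heap contents = [46, 83]
pop() → 46: heap contents = [83]
push(31): heap contents = [31, 83]
push(45): heap contents = [31, 45, 83]
push(4): heap contents = [4, 31, 45, 83]
push(75): heap contents = [4, 31, 45, 75, 83]
pop() → 4: heap contents = [31, 45, 75, 83]
pop() → 31: heap contents = [45, 75, 83]

Answer: 46 4 31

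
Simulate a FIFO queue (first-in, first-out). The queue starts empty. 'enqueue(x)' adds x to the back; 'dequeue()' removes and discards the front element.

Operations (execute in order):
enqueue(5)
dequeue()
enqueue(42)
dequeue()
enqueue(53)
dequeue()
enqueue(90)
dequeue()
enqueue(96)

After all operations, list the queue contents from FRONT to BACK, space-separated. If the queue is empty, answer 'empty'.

enqueue(5): [5]
dequeue(): []
enqueue(42): [42]
dequeue(): []
enqueue(53): [53]
dequeue(): []
enqueue(90): [90]
dequeue(): []
enqueue(96): [96]

Answer: 96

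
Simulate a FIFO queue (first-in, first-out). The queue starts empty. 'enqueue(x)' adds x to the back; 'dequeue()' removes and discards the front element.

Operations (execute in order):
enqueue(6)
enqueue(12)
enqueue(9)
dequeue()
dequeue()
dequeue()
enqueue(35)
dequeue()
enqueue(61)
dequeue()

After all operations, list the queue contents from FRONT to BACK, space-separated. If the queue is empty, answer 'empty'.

enqueue(6): [6]
enqueue(12): [6, 12]
enqueue(9): [6, 12, 9]
dequeue(): [12, 9]
dequeue(): [9]
dequeue(): []
enqueue(35): [35]
dequeue(): []
enqueue(61): [61]
dequeue(): []

Answer: empty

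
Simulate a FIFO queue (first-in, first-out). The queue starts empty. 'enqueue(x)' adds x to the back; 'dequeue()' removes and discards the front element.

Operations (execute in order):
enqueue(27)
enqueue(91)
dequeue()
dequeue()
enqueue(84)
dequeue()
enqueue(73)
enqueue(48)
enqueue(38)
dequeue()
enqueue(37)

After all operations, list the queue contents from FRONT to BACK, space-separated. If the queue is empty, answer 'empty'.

enqueue(27): [27]
enqueue(91): [27, 91]
dequeue(): [91]
dequeue(): []
enqueue(84): [84]
dequeue(): []
enqueue(73): [73]
enqueue(48): [73, 48]
enqueue(38): [73, 48, 38]
dequeue(): [48, 38]
enqueue(37): [48, 38, 37]

Answer: 48 38 37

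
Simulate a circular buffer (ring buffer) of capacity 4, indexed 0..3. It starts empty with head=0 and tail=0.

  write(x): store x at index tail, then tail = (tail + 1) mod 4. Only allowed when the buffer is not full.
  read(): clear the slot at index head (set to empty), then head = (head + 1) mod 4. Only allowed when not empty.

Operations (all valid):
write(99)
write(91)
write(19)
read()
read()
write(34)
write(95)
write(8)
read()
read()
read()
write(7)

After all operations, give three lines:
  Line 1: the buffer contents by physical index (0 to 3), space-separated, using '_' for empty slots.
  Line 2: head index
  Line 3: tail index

Answer: _ 8 7 _
1
3

Derivation:
write(99): buf=[99 _ _ _], head=0, tail=1, size=1
write(91): buf=[99 91 _ _], head=0, tail=2, size=2
write(19): buf=[99 91 19 _], head=0, tail=3, size=3
read(): buf=[_ 91 19 _], head=1, tail=3, size=2
read(): buf=[_ _ 19 _], head=2, tail=3, size=1
write(34): buf=[_ _ 19 34], head=2, tail=0, size=2
write(95): buf=[95 _ 19 34], head=2, tail=1, size=3
write(8): buf=[95 8 19 34], head=2, tail=2, size=4
read(): buf=[95 8 _ 34], head=3, tail=2, size=3
read(): buf=[95 8 _ _], head=0, tail=2, size=2
read(): buf=[_ 8 _ _], head=1, tail=2, size=1
write(7): buf=[_ 8 7 _], head=1, tail=3, size=2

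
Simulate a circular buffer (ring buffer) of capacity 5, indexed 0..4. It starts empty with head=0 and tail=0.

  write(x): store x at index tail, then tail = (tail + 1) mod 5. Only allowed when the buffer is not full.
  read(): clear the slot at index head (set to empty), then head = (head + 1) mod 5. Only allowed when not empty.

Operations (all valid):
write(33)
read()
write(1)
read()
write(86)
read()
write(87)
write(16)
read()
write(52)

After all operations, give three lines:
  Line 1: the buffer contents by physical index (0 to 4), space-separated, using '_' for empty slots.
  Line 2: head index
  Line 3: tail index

Answer: 52 _ _ _ 16
4
1

Derivation:
write(33): buf=[33 _ _ _ _], head=0, tail=1, size=1
read(): buf=[_ _ _ _ _], head=1, tail=1, size=0
write(1): buf=[_ 1 _ _ _], head=1, tail=2, size=1
read(): buf=[_ _ _ _ _], head=2, tail=2, size=0
write(86): buf=[_ _ 86 _ _], head=2, tail=3, size=1
read(): buf=[_ _ _ _ _], head=3, tail=3, size=0
write(87): buf=[_ _ _ 87 _], head=3, tail=4, size=1
write(16): buf=[_ _ _ 87 16], head=3, tail=0, size=2
read(): buf=[_ _ _ _ 16], head=4, tail=0, size=1
write(52): buf=[52 _ _ _ 16], head=4, tail=1, size=2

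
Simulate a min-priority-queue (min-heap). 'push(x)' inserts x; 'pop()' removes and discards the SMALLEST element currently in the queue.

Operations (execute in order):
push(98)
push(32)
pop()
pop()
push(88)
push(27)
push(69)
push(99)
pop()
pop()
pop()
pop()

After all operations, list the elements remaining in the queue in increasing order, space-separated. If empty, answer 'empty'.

Answer: empty

Derivation:
push(98): heap contents = [98]
push(32): heap contents = [32, 98]
pop() → 32: heap contents = [98]
pop() → 98: heap contents = []
push(88): heap contents = [88]
push(27): heap contents = [27, 88]
push(69): heap contents = [27, 69, 88]
push(99): heap contents = [27, 69, 88, 99]
pop() → 27: heap contents = [69, 88, 99]
pop() → 69: heap contents = [88, 99]
pop() → 88: heap contents = [99]
pop() → 99: heap contents = []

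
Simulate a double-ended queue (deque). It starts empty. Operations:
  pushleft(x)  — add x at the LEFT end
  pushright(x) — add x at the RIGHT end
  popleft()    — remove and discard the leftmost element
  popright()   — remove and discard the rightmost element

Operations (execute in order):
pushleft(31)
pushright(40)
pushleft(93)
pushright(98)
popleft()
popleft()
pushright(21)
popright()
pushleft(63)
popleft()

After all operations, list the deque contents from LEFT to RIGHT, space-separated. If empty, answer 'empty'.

Answer: 40 98

Derivation:
pushleft(31): [31]
pushright(40): [31, 40]
pushleft(93): [93, 31, 40]
pushright(98): [93, 31, 40, 98]
popleft(): [31, 40, 98]
popleft(): [40, 98]
pushright(21): [40, 98, 21]
popright(): [40, 98]
pushleft(63): [63, 40, 98]
popleft(): [40, 98]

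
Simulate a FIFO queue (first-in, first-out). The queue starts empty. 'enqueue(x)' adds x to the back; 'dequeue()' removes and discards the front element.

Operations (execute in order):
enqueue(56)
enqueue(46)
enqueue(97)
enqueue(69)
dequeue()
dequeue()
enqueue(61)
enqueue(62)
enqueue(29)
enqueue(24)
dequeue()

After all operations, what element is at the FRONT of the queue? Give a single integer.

Answer: 69

Derivation:
enqueue(56): queue = [56]
enqueue(46): queue = [56, 46]
enqueue(97): queue = [56, 46, 97]
enqueue(69): queue = [56, 46, 97, 69]
dequeue(): queue = [46, 97, 69]
dequeue(): queue = [97, 69]
enqueue(61): queue = [97, 69, 61]
enqueue(62): queue = [97, 69, 61, 62]
enqueue(29): queue = [97, 69, 61, 62, 29]
enqueue(24): queue = [97, 69, 61, 62, 29, 24]
dequeue(): queue = [69, 61, 62, 29, 24]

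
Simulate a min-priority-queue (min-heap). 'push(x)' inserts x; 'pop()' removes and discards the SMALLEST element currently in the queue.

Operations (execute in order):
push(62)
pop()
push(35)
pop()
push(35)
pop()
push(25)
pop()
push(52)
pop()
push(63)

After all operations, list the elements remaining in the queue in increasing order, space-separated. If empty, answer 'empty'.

push(62): heap contents = [62]
pop() → 62: heap contents = []
push(35): heap contents = [35]
pop() → 35: heap contents = []
push(35): heap contents = [35]
pop() → 35: heap contents = []
push(25): heap contents = [25]
pop() → 25: heap contents = []
push(52): heap contents = [52]
pop() → 52: heap contents = []
push(63): heap contents = [63]

Answer: 63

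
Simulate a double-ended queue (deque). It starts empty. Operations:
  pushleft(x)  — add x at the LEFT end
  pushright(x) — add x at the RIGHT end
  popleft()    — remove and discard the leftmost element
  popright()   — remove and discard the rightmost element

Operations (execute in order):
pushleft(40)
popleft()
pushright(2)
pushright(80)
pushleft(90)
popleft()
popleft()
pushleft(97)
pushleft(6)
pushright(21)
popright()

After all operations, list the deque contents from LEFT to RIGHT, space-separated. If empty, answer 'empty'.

Answer: 6 97 80

Derivation:
pushleft(40): [40]
popleft(): []
pushright(2): [2]
pushright(80): [2, 80]
pushleft(90): [90, 2, 80]
popleft(): [2, 80]
popleft(): [80]
pushleft(97): [97, 80]
pushleft(6): [6, 97, 80]
pushright(21): [6, 97, 80, 21]
popright(): [6, 97, 80]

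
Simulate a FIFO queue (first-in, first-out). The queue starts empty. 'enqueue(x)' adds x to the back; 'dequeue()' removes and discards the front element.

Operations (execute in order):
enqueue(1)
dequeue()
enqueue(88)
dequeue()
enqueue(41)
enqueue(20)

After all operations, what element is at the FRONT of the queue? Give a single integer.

enqueue(1): queue = [1]
dequeue(): queue = []
enqueue(88): queue = [88]
dequeue(): queue = []
enqueue(41): queue = [41]
enqueue(20): queue = [41, 20]

Answer: 41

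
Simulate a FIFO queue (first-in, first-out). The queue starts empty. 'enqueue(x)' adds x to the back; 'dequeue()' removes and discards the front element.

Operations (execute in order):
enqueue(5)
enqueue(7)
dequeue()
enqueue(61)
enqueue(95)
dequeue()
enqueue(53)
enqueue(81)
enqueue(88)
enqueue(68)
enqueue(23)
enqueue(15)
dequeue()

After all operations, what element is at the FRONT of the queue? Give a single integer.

Answer: 95

Derivation:
enqueue(5): queue = [5]
enqueue(7): queue = [5, 7]
dequeue(): queue = [7]
enqueue(61): queue = [7, 61]
enqueue(95): queue = [7, 61, 95]
dequeue(): queue = [61, 95]
enqueue(53): queue = [61, 95, 53]
enqueue(81): queue = [61, 95, 53, 81]
enqueue(88): queue = [61, 95, 53, 81, 88]
enqueue(68): queue = [61, 95, 53, 81, 88, 68]
enqueue(23): queue = [61, 95, 53, 81, 88, 68, 23]
enqueue(15): queue = [61, 95, 53, 81, 88, 68, 23, 15]
dequeue(): queue = [95, 53, 81, 88, 68, 23, 15]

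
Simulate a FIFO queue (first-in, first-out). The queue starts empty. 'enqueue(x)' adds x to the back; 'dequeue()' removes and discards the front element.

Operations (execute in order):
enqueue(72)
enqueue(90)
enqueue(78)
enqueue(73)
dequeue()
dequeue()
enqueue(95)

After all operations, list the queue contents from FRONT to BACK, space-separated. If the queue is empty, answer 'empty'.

Answer: 78 73 95

Derivation:
enqueue(72): [72]
enqueue(90): [72, 90]
enqueue(78): [72, 90, 78]
enqueue(73): [72, 90, 78, 73]
dequeue(): [90, 78, 73]
dequeue(): [78, 73]
enqueue(95): [78, 73, 95]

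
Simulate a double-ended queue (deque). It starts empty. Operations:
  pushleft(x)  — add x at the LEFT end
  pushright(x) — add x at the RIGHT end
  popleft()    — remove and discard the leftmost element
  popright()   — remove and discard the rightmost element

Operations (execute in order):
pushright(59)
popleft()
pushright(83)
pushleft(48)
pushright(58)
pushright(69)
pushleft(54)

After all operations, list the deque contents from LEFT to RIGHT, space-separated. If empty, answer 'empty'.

Answer: 54 48 83 58 69

Derivation:
pushright(59): [59]
popleft(): []
pushright(83): [83]
pushleft(48): [48, 83]
pushright(58): [48, 83, 58]
pushright(69): [48, 83, 58, 69]
pushleft(54): [54, 48, 83, 58, 69]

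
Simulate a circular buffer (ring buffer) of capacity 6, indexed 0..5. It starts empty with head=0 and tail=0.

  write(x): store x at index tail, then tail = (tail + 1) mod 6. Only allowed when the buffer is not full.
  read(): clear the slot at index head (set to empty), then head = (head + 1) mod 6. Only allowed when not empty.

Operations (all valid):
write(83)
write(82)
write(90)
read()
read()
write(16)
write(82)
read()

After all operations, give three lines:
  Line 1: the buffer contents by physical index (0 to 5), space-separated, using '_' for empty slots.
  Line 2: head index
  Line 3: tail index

Answer: _ _ _ 16 82 _
3
5

Derivation:
write(83): buf=[83 _ _ _ _ _], head=0, tail=1, size=1
write(82): buf=[83 82 _ _ _ _], head=0, tail=2, size=2
write(90): buf=[83 82 90 _ _ _], head=0, tail=3, size=3
read(): buf=[_ 82 90 _ _ _], head=1, tail=3, size=2
read(): buf=[_ _ 90 _ _ _], head=2, tail=3, size=1
write(16): buf=[_ _ 90 16 _ _], head=2, tail=4, size=2
write(82): buf=[_ _ 90 16 82 _], head=2, tail=5, size=3
read(): buf=[_ _ _ 16 82 _], head=3, tail=5, size=2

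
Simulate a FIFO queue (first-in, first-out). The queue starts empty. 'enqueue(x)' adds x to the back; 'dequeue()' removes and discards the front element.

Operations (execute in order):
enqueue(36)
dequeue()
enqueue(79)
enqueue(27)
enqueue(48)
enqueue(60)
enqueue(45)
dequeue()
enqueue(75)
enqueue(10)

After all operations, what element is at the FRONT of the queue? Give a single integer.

enqueue(36): queue = [36]
dequeue(): queue = []
enqueue(79): queue = [79]
enqueue(27): queue = [79, 27]
enqueue(48): queue = [79, 27, 48]
enqueue(60): queue = [79, 27, 48, 60]
enqueue(45): queue = [79, 27, 48, 60, 45]
dequeue(): queue = [27, 48, 60, 45]
enqueue(75): queue = [27, 48, 60, 45, 75]
enqueue(10): queue = [27, 48, 60, 45, 75, 10]

Answer: 27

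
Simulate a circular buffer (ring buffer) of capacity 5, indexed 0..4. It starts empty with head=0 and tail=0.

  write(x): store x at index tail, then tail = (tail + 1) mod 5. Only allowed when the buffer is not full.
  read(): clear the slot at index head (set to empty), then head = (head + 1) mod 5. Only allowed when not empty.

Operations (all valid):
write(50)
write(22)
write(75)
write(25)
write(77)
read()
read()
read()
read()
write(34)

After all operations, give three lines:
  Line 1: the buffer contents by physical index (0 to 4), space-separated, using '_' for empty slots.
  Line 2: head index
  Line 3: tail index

Answer: 34 _ _ _ 77
4
1

Derivation:
write(50): buf=[50 _ _ _ _], head=0, tail=1, size=1
write(22): buf=[50 22 _ _ _], head=0, tail=2, size=2
write(75): buf=[50 22 75 _ _], head=0, tail=3, size=3
write(25): buf=[50 22 75 25 _], head=0, tail=4, size=4
write(77): buf=[50 22 75 25 77], head=0, tail=0, size=5
read(): buf=[_ 22 75 25 77], head=1, tail=0, size=4
read(): buf=[_ _ 75 25 77], head=2, tail=0, size=3
read(): buf=[_ _ _ 25 77], head=3, tail=0, size=2
read(): buf=[_ _ _ _ 77], head=4, tail=0, size=1
write(34): buf=[34 _ _ _ 77], head=4, tail=1, size=2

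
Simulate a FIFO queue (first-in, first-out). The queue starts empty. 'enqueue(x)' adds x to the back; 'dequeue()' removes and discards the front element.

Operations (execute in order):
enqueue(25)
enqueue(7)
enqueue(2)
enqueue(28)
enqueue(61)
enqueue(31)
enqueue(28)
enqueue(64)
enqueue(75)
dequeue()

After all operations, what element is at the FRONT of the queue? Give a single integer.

Answer: 7

Derivation:
enqueue(25): queue = [25]
enqueue(7): queue = [25, 7]
enqueue(2): queue = [25, 7, 2]
enqueue(28): queue = [25, 7, 2, 28]
enqueue(61): queue = [25, 7, 2, 28, 61]
enqueue(31): queue = [25, 7, 2, 28, 61, 31]
enqueue(28): queue = [25, 7, 2, 28, 61, 31, 28]
enqueue(64): queue = [25, 7, 2, 28, 61, 31, 28, 64]
enqueue(75): queue = [25, 7, 2, 28, 61, 31, 28, 64, 75]
dequeue(): queue = [7, 2, 28, 61, 31, 28, 64, 75]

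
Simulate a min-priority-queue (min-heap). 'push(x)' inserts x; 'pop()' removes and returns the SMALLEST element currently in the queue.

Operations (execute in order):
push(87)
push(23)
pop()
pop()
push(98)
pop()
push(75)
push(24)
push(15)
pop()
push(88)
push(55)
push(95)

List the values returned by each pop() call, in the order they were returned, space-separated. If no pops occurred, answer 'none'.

Answer: 23 87 98 15

Derivation:
push(87): heap contents = [87]
push(23): heap contents = [23, 87]
pop() → 23: heap contents = [87]
pop() → 87: heap contents = []
push(98): heap contents = [98]
pop() → 98: heap contents = []
push(75): heap contents = [75]
push(24): heap contents = [24, 75]
push(15): heap contents = [15, 24, 75]
pop() → 15: heap contents = [24, 75]
push(88): heap contents = [24, 75, 88]
push(55): heap contents = [24, 55, 75, 88]
push(95): heap contents = [24, 55, 75, 88, 95]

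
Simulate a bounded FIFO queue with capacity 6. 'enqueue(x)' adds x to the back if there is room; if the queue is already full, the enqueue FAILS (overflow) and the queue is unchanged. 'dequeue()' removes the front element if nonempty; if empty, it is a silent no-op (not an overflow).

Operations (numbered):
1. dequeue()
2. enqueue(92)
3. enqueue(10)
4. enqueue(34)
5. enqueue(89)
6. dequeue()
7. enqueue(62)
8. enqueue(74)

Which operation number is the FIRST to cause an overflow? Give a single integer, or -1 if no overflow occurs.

Answer: -1

Derivation:
1. dequeue(): empty, no-op, size=0
2. enqueue(92): size=1
3. enqueue(10): size=2
4. enqueue(34): size=3
5. enqueue(89): size=4
6. dequeue(): size=3
7. enqueue(62): size=4
8. enqueue(74): size=5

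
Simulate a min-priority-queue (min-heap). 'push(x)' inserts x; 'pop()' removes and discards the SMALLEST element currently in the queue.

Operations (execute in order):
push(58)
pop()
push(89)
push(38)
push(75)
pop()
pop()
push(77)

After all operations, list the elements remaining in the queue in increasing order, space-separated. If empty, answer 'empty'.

push(58): heap contents = [58]
pop() → 58: heap contents = []
push(89): heap contents = [89]
push(38): heap contents = [38, 89]
push(75): heap contents = [38, 75, 89]
pop() → 38: heap contents = [75, 89]
pop() → 75: heap contents = [89]
push(77): heap contents = [77, 89]

Answer: 77 89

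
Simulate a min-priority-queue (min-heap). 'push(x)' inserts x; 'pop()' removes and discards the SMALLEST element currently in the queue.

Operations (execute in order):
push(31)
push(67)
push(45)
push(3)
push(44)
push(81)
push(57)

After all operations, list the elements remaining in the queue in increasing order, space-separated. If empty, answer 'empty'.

Answer: 3 31 44 45 57 67 81

Derivation:
push(31): heap contents = [31]
push(67): heap contents = [31, 67]
push(45): heap contents = [31, 45, 67]
push(3): heap contents = [3, 31, 45, 67]
push(44): heap contents = [3, 31, 44, 45, 67]
push(81): heap contents = [3, 31, 44, 45, 67, 81]
push(57): heap contents = [3, 31, 44, 45, 57, 67, 81]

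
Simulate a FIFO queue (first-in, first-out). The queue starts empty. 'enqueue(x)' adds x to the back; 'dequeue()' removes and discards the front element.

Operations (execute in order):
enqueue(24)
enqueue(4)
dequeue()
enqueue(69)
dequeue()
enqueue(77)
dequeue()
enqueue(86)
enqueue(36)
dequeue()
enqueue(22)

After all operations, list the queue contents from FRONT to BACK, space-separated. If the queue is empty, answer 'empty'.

Answer: 86 36 22

Derivation:
enqueue(24): [24]
enqueue(4): [24, 4]
dequeue(): [4]
enqueue(69): [4, 69]
dequeue(): [69]
enqueue(77): [69, 77]
dequeue(): [77]
enqueue(86): [77, 86]
enqueue(36): [77, 86, 36]
dequeue(): [86, 36]
enqueue(22): [86, 36, 22]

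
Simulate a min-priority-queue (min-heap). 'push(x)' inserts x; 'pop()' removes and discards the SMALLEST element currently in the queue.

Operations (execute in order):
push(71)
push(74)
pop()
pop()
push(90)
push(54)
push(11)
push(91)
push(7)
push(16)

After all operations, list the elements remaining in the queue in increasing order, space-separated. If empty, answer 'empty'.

push(71): heap contents = [71]
push(74): heap contents = [71, 74]
pop() → 71: heap contents = [74]
pop() → 74: heap contents = []
push(90): heap contents = [90]
push(54): heap contents = [54, 90]
push(11): heap contents = [11, 54, 90]
push(91): heap contents = [11, 54, 90, 91]
push(7): heap contents = [7, 11, 54, 90, 91]
push(16): heap contents = [7, 11, 16, 54, 90, 91]

Answer: 7 11 16 54 90 91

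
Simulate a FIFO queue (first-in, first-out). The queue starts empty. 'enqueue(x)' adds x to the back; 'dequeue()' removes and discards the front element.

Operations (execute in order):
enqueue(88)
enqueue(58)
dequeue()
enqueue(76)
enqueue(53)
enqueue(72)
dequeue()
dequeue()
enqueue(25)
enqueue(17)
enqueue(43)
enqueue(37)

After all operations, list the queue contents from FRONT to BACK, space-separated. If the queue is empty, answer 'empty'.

Answer: 53 72 25 17 43 37

Derivation:
enqueue(88): [88]
enqueue(58): [88, 58]
dequeue(): [58]
enqueue(76): [58, 76]
enqueue(53): [58, 76, 53]
enqueue(72): [58, 76, 53, 72]
dequeue(): [76, 53, 72]
dequeue(): [53, 72]
enqueue(25): [53, 72, 25]
enqueue(17): [53, 72, 25, 17]
enqueue(43): [53, 72, 25, 17, 43]
enqueue(37): [53, 72, 25, 17, 43, 37]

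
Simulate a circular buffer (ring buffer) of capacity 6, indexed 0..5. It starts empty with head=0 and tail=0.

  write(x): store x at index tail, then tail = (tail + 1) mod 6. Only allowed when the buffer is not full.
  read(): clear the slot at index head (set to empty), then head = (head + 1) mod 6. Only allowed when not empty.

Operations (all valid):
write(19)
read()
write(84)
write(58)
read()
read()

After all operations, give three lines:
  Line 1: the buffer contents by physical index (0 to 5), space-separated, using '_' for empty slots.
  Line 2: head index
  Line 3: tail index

write(19): buf=[19 _ _ _ _ _], head=0, tail=1, size=1
read(): buf=[_ _ _ _ _ _], head=1, tail=1, size=0
write(84): buf=[_ 84 _ _ _ _], head=1, tail=2, size=1
write(58): buf=[_ 84 58 _ _ _], head=1, tail=3, size=2
read(): buf=[_ _ 58 _ _ _], head=2, tail=3, size=1
read(): buf=[_ _ _ _ _ _], head=3, tail=3, size=0

Answer: _ _ _ _ _ _
3
3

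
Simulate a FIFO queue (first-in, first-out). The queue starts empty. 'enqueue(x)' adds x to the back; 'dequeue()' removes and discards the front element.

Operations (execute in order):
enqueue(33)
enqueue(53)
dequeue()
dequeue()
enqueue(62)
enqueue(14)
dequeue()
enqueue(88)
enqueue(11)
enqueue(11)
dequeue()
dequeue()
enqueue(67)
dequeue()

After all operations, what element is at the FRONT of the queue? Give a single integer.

Answer: 11

Derivation:
enqueue(33): queue = [33]
enqueue(53): queue = [33, 53]
dequeue(): queue = [53]
dequeue(): queue = []
enqueue(62): queue = [62]
enqueue(14): queue = [62, 14]
dequeue(): queue = [14]
enqueue(88): queue = [14, 88]
enqueue(11): queue = [14, 88, 11]
enqueue(11): queue = [14, 88, 11, 11]
dequeue(): queue = [88, 11, 11]
dequeue(): queue = [11, 11]
enqueue(67): queue = [11, 11, 67]
dequeue(): queue = [11, 67]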